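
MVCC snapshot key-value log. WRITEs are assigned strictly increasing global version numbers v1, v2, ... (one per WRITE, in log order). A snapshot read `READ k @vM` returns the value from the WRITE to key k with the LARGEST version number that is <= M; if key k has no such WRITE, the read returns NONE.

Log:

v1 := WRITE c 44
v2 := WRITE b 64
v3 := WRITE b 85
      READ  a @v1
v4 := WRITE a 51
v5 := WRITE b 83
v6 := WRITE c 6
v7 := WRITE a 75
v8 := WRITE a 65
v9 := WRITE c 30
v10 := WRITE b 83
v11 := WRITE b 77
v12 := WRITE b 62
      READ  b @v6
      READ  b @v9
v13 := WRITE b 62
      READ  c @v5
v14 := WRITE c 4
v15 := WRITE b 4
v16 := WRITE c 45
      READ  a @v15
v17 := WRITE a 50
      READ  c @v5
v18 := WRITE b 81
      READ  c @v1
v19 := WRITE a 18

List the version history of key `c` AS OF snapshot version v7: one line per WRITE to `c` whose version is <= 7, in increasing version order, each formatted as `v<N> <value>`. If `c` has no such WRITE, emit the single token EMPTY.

Answer: v1 44
v6 6

Derivation:
Scan writes for key=c with version <= 7:
  v1 WRITE c 44 -> keep
  v2 WRITE b 64 -> skip
  v3 WRITE b 85 -> skip
  v4 WRITE a 51 -> skip
  v5 WRITE b 83 -> skip
  v6 WRITE c 6 -> keep
  v7 WRITE a 75 -> skip
  v8 WRITE a 65 -> skip
  v9 WRITE c 30 -> drop (> snap)
  v10 WRITE b 83 -> skip
  v11 WRITE b 77 -> skip
  v12 WRITE b 62 -> skip
  v13 WRITE b 62 -> skip
  v14 WRITE c 4 -> drop (> snap)
  v15 WRITE b 4 -> skip
  v16 WRITE c 45 -> drop (> snap)
  v17 WRITE a 50 -> skip
  v18 WRITE b 81 -> skip
  v19 WRITE a 18 -> skip
Collected: [(1, 44), (6, 6)]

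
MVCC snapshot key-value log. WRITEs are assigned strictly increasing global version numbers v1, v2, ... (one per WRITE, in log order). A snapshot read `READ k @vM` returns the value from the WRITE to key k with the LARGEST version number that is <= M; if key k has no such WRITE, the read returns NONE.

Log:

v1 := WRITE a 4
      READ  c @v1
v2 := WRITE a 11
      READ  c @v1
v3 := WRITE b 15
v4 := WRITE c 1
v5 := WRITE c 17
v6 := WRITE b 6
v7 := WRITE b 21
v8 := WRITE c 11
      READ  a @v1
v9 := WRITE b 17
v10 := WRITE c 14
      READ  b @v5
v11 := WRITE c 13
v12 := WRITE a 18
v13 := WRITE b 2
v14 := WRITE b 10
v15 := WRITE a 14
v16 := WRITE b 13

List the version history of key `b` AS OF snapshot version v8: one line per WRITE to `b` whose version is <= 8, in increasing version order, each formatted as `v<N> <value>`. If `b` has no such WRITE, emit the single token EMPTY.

Scan writes for key=b with version <= 8:
  v1 WRITE a 4 -> skip
  v2 WRITE a 11 -> skip
  v3 WRITE b 15 -> keep
  v4 WRITE c 1 -> skip
  v5 WRITE c 17 -> skip
  v6 WRITE b 6 -> keep
  v7 WRITE b 21 -> keep
  v8 WRITE c 11 -> skip
  v9 WRITE b 17 -> drop (> snap)
  v10 WRITE c 14 -> skip
  v11 WRITE c 13 -> skip
  v12 WRITE a 18 -> skip
  v13 WRITE b 2 -> drop (> snap)
  v14 WRITE b 10 -> drop (> snap)
  v15 WRITE a 14 -> skip
  v16 WRITE b 13 -> drop (> snap)
Collected: [(3, 15), (6, 6), (7, 21)]

Answer: v3 15
v6 6
v7 21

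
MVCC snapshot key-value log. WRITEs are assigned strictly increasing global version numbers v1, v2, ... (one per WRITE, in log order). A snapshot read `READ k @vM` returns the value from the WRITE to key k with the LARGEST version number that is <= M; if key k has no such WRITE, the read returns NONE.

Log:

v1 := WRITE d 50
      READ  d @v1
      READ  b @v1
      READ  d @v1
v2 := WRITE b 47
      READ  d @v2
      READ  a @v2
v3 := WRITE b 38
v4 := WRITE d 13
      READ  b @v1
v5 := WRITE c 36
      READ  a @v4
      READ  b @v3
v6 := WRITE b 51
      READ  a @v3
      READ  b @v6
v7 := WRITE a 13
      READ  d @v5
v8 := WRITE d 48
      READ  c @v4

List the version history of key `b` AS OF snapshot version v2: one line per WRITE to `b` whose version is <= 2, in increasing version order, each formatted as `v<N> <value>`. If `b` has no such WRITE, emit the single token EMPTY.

Answer: v2 47

Derivation:
Scan writes for key=b with version <= 2:
  v1 WRITE d 50 -> skip
  v2 WRITE b 47 -> keep
  v3 WRITE b 38 -> drop (> snap)
  v4 WRITE d 13 -> skip
  v5 WRITE c 36 -> skip
  v6 WRITE b 51 -> drop (> snap)
  v7 WRITE a 13 -> skip
  v8 WRITE d 48 -> skip
Collected: [(2, 47)]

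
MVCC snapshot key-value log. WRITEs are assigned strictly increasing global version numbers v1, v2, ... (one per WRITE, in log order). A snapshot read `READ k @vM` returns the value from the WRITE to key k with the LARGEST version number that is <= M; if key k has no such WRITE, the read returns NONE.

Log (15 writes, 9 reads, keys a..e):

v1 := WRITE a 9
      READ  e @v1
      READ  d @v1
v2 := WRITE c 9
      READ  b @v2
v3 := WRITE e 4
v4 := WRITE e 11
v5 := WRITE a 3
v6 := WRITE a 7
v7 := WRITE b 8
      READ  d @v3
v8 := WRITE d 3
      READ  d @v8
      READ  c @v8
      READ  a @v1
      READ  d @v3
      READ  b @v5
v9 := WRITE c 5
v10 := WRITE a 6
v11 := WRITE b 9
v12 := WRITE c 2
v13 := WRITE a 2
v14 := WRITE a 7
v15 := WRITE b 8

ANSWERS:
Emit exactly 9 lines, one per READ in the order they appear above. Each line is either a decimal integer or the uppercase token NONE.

Answer: NONE
NONE
NONE
NONE
3
9
9
NONE
NONE

Derivation:
v1: WRITE a=9  (a history now [(1, 9)])
READ e @v1: history=[] -> no version <= 1 -> NONE
READ d @v1: history=[] -> no version <= 1 -> NONE
v2: WRITE c=9  (c history now [(2, 9)])
READ b @v2: history=[] -> no version <= 2 -> NONE
v3: WRITE e=4  (e history now [(3, 4)])
v4: WRITE e=11  (e history now [(3, 4), (4, 11)])
v5: WRITE a=3  (a history now [(1, 9), (5, 3)])
v6: WRITE a=7  (a history now [(1, 9), (5, 3), (6, 7)])
v7: WRITE b=8  (b history now [(7, 8)])
READ d @v3: history=[] -> no version <= 3 -> NONE
v8: WRITE d=3  (d history now [(8, 3)])
READ d @v8: history=[(8, 3)] -> pick v8 -> 3
READ c @v8: history=[(2, 9)] -> pick v2 -> 9
READ a @v1: history=[(1, 9), (5, 3), (6, 7)] -> pick v1 -> 9
READ d @v3: history=[(8, 3)] -> no version <= 3 -> NONE
READ b @v5: history=[(7, 8)] -> no version <= 5 -> NONE
v9: WRITE c=5  (c history now [(2, 9), (9, 5)])
v10: WRITE a=6  (a history now [(1, 9), (5, 3), (6, 7), (10, 6)])
v11: WRITE b=9  (b history now [(7, 8), (11, 9)])
v12: WRITE c=2  (c history now [(2, 9), (9, 5), (12, 2)])
v13: WRITE a=2  (a history now [(1, 9), (5, 3), (6, 7), (10, 6), (13, 2)])
v14: WRITE a=7  (a history now [(1, 9), (5, 3), (6, 7), (10, 6), (13, 2), (14, 7)])
v15: WRITE b=8  (b history now [(7, 8), (11, 9), (15, 8)])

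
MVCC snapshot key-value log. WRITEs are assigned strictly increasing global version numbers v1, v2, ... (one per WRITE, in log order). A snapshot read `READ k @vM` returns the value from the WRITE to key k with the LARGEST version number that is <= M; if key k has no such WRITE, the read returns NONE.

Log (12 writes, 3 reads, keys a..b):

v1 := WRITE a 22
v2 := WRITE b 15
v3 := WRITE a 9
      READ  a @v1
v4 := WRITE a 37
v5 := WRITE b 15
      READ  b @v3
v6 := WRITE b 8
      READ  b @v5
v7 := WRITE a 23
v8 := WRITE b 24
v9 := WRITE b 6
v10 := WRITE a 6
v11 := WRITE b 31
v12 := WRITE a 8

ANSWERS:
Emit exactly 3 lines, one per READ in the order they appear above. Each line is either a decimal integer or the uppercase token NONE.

v1: WRITE a=22  (a history now [(1, 22)])
v2: WRITE b=15  (b history now [(2, 15)])
v3: WRITE a=9  (a history now [(1, 22), (3, 9)])
READ a @v1: history=[(1, 22), (3, 9)] -> pick v1 -> 22
v4: WRITE a=37  (a history now [(1, 22), (3, 9), (4, 37)])
v5: WRITE b=15  (b history now [(2, 15), (5, 15)])
READ b @v3: history=[(2, 15), (5, 15)] -> pick v2 -> 15
v6: WRITE b=8  (b history now [(2, 15), (5, 15), (6, 8)])
READ b @v5: history=[(2, 15), (5, 15), (6, 8)] -> pick v5 -> 15
v7: WRITE a=23  (a history now [(1, 22), (3, 9), (4, 37), (7, 23)])
v8: WRITE b=24  (b history now [(2, 15), (5, 15), (6, 8), (8, 24)])
v9: WRITE b=6  (b history now [(2, 15), (5, 15), (6, 8), (8, 24), (9, 6)])
v10: WRITE a=6  (a history now [(1, 22), (3, 9), (4, 37), (7, 23), (10, 6)])
v11: WRITE b=31  (b history now [(2, 15), (5, 15), (6, 8), (8, 24), (9, 6), (11, 31)])
v12: WRITE a=8  (a history now [(1, 22), (3, 9), (4, 37), (7, 23), (10, 6), (12, 8)])

Answer: 22
15
15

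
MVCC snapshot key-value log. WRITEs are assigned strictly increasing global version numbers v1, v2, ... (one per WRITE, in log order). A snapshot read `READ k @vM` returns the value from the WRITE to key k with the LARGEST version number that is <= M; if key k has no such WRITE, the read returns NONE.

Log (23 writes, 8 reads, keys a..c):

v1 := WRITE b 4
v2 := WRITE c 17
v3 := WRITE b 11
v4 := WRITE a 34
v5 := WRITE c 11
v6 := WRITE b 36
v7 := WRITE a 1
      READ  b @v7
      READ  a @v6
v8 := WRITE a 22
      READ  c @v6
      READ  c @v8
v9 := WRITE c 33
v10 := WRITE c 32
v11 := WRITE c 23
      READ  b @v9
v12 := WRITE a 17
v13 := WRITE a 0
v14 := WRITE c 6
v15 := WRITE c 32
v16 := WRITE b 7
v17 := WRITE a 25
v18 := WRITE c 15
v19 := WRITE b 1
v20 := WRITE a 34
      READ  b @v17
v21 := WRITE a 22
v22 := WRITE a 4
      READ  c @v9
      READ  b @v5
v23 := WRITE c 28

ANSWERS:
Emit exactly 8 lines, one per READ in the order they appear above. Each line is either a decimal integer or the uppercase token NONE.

Answer: 36
34
11
11
36
7
33
11

Derivation:
v1: WRITE b=4  (b history now [(1, 4)])
v2: WRITE c=17  (c history now [(2, 17)])
v3: WRITE b=11  (b history now [(1, 4), (3, 11)])
v4: WRITE a=34  (a history now [(4, 34)])
v5: WRITE c=11  (c history now [(2, 17), (5, 11)])
v6: WRITE b=36  (b history now [(1, 4), (3, 11), (6, 36)])
v7: WRITE a=1  (a history now [(4, 34), (7, 1)])
READ b @v7: history=[(1, 4), (3, 11), (6, 36)] -> pick v6 -> 36
READ a @v6: history=[(4, 34), (7, 1)] -> pick v4 -> 34
v8: WRITE a=22  (a history now [(4, 34), (7, 1), (8, 22)])
READ c @v6: history=[(2, 17), (5, 11)] -> pick v5 -> 11
READ c @v8: history=[(2, 17), (5, 11)] -> pick v5 -> 11
v9: WRITE c=33  (c history now [(2, 17), (5, 11), (9, 33)])
v10: WRITE c=32  (c history now [(2, 17), (5, 11), (9, 33), (10, 32)])
v11: WRITE c=23  (c history now [(2, 17), (5, 11), (9, 33), (10, 32), (11, 23)])
READ b @v9: history=[(1, 4), (3, 11), (6, 36)] -> pick v6 -> 36
v12: WRITE a=17  (a history now [(4, 34), (7, 1), (8, 22), (12, 17)])
v13: WRITE a=0  (a history now [(4, 34), (7, 1), (8, 22), (12, 17), (13, 0)])
v14: WRITE c=6  (c history now [(2, 17), (5, 11), (9, 33), (10, 32), (11, 23), (14, 6)])
v15: WRITE c=32  (c history now [(2, 17), (5, 11), (9, 33), (10, 32), (11, 23), (14, 6), (15, 32)])
v16: WRITE b=7  (b history now [(1, 4), (3, 11), (6, 36), (16, 7)])
v17: WRITE a=25  (a history now [(4, 34), (7, 1), (8, 22), (12, 17), (13, 0), (17, 25)])
v18: WRITE c=15  (c history now [(2, 17), (5, 11), (9, 33), (10, 32), (11, 23), (14, 6), (15, 32), (18, 15)])
v19: WRITE b=1  (b history now [(1, 4), (3, 11), (6, 36), (16, 7), (19, 1)])
v20: WRITE a=34  (a history now [(4, 34), (7, 1), (8, 22), (12, 17), (13, 0), (17, 25), (20, 34)])
READ b @v17: history=[(1, 4), (3, 11), (6, 36), (16, 7), (19, 1)] -> pick v16 -> 7
v21: WRITE a=22  (a history now [(4, 34), (7, 1), (8, 22), (12, 17), (13, 0), (17, 25), (20, 34), (21, 22)])
v22: WRITE a=4  (a history now [(4, 34), (7, 1), (8, 22), (12, 17), (13, 0), (17, 25), (20, 34), (21, 22), (22, 4)])
READ c @v9: history=[(2, 17), (5, 11), (9, 33), (10, 32), (11, 23), (14, 6), (15, 32), (18, 15)] -> pick v9 -> 33
READ b @v5: history=[(1, 4), (3, 11), (6, 36), (16, 7), (19, 1)] -> pick v3 -> 11
v23: WRITE c=28  (c history now [(2, 17), (5, 11), (9, 33), (10, 32), (11, 23), (14, 6), (15, 32), (18, 15), (23, 28)])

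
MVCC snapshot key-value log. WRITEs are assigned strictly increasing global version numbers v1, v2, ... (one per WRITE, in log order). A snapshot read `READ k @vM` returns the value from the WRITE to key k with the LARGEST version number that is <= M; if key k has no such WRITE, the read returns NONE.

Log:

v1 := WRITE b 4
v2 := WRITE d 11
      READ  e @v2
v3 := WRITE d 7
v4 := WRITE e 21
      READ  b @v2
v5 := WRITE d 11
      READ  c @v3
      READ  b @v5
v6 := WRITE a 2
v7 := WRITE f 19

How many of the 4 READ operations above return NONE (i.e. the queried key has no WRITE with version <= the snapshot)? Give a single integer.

Answer: 2

Derivation:
v1: WRITE b=4  (b history now [(1, 4)])
v2: WRITE d=11  (d history now [(2, 11)])
READ e @v2: history=[] -> no version <= 2 -> NONE
v3: WRITE d=7  (d history now [(2, 11), (3, 7)])
v4: WRITE e=21  (e history now [(4, 21)])
READ b @v2: history=[(1, 4)] -> pick v1 -> 4
v5: WRITE d=11  (d history now [(2, 11), (3, 7), (5, 11)])
READ c @v3: history=[] -> no version <= 3 -> NONE
READ b @v5: history=[(1, 4)] -> pick v1 -> 4
v6: WRITE a=2  (a history now [(6, 2)])
v7: WRITE f=19  (f history now [(7, 19)])
Read results in order: ['NONE', '4', 'NONE', '4']
NONE count = 2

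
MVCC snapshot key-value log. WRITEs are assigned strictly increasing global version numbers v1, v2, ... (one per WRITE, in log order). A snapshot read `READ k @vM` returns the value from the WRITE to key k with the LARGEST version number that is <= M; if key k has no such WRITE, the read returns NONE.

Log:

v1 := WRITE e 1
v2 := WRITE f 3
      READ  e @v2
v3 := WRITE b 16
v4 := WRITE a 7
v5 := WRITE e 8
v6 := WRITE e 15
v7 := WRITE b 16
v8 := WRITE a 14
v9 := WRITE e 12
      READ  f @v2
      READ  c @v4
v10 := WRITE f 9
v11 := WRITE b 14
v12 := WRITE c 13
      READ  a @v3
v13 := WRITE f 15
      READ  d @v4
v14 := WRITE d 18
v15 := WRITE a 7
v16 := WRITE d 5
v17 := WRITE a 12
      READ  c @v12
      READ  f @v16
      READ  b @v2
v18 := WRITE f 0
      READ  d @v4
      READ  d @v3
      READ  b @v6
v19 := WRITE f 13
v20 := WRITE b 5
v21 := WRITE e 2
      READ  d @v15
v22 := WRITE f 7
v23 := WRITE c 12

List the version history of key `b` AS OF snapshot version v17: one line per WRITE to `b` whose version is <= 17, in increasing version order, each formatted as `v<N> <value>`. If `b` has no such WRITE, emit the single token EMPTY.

Answer: v3 16
v7 16
v11 14

Derivation:
Scan writes for key=b with version <= 17:
  v1 WRITE e 1 -> skip
  v2 WRITE f 3 -> skip
  v3 WRITE b 16 -> keep
  v4 WRITE a 7 -> skip
  v5 WRITE e 8 -> skip
  v6 WRITE e 15 -> skip
  v7 WRITE b 16 -> keep
  v8 WRITE a 14 -> skip
  v9 WRITE e 12 -> skip
  v10 WRITE f 9 -> skip
  v11 WRITE b 14 -> keep
  v12 WRITE c 13 -> skip
  v13 WRITE f 15 -> skip
  v14 WRITE d 18 -> skip
  v15 WRITE a 7 -> skip
  v16 WRITE d 5 -> skip
  v17 WRITE a 12 -> skip
  v18 WRITE f 0 -> skip
  v19 WRITE f 13 -> skip
  v20 WRITE b 5 -> drop (> snap)
  v21 WRITE e 2 -> skip
  v22 WRITE f 7 -> skip
  v23 WRITE c 12 -> skip
Collected: [(3, 16), (7, 16), (11, 14)]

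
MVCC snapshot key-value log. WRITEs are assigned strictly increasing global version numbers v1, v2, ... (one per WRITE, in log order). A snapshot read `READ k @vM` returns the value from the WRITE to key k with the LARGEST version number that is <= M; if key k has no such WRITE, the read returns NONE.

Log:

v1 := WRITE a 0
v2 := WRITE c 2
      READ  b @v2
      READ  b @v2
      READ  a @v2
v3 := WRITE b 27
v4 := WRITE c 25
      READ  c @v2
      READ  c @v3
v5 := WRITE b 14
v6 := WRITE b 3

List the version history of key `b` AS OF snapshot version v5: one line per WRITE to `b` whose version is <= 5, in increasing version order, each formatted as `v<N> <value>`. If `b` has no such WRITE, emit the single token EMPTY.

Answer: v3 27
v5 14

Derivation:
Scan writes for key=b with version <= 5:
  v1 WRITE a 0 -> skip
  v2 WRITE c 2 -> skip
  v3 WRITE b 27 -> keep
  v4 WRITE c 25 -> skip
  v5 WRITE b 14 -> keep
  v6 WRITE b 3 -> drop (> snap)
Collected: [(3, 27), (5, 14)]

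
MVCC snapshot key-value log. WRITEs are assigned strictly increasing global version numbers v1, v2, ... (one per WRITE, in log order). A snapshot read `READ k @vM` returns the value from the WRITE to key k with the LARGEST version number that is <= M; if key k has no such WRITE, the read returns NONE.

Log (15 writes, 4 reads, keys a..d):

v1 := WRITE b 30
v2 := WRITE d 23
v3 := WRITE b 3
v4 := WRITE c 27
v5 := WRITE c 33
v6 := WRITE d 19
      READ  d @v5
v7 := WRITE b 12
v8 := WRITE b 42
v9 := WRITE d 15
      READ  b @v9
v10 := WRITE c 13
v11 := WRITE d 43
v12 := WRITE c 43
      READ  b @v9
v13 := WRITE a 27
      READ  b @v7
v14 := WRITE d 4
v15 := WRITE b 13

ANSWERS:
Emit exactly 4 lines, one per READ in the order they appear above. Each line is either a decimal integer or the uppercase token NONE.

Answer: 23
42
42
12

Derivation:
v1: WRITE b=30  (b history now [(1, 30)])
v2: WRITE d=23  (d history now [(2, 23)])
v3: WRITE b=3  (b history now [(1, 30), (3, 3)])
v4: WRITE c=27  (c history now [(4, 27)])
v5: WRITE c=33  (c history now [(4, 27), (5, 33)])
v6: WRITE d=19  (d history now [(2, 23), (6, 19)])
READ d @v5: history=[(2, 23), (6, 19)] -> pick v2 -> 23
v7: WRITE b=12  (b history now [(1, 30), (3, 3), (7, 12)])
v8: WRITE b=42  (b history now [(1, 30), (3, 3), (7, 12), (8, 42)])
v9: WRITE d=15  (d history now [(2, 23), (6, 19), (9, 15)])
READ b @v9: history=[(1, 30), (3, 3), (7, 12), (8, 42)] -> pick v8 -> 42
v10: WRITE c=13  (c history now [(4, 27), (5, 33), (10, 13)])
v11: WRITE d=43  (d history now [(2, 23), (6, 19), (9, 15), (11, 43)])
v12: WRITE c=43  (c history now [(4, 27), (5, 33), (10, 13), (12, 43)])
READ b @v9: history=[(1, 30), (3, 3), (7, 12), (8, 42)] -> pick v8 -> 42
v13: WRITE a=27  (a history now [(13, 27)])
READ b @v7: history=[(1, 30), (3, 3), (7, 12), (8, 42)] -> pick v7 -> 12
v14: WRITE d=4  (d history now [(2, 23), (6, 19), (9, 15), (11, 43), (14, 4)])
v15: WRITE b=13  (b history now [(1, 30), (3, 3), (7, 12), (8, 42), (15, 13)])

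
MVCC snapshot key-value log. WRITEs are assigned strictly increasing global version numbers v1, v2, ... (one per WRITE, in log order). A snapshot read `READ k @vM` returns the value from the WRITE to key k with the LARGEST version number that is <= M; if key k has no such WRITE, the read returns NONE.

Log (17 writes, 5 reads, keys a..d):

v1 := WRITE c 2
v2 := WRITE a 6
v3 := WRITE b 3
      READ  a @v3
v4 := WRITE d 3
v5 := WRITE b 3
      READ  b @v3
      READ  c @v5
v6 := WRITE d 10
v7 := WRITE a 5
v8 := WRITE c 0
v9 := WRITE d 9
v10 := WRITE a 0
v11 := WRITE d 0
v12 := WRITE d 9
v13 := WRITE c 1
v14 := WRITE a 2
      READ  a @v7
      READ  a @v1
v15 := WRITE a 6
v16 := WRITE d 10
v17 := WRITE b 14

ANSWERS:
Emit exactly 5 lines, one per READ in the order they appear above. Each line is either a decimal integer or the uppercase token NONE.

v1: WRITE c=2  (c history now [(1, 2)])
v2: WRITE a=6  (a history now [(2, 6)])
v3: WRITE b=3  (b history now [(3, 3)])
READ a @v3: history=[(2, 6)] -> pick v2 -> 6
v4: WRITE d=3  (d history now [(4, 3)])
v5: WRITE b=3  (b history now [(3, 3), (5, 3)])
READ b @v3: history=[(3, 3), (5, 3)] -> pick v3 -> 3
READ c @v5: history=[(1, 2)] -> pick v1 -> 2
v6: WRITE d=10  (d history now [(4, 3), (6, 10)])
v7: WRITE a=5  (a history now [(2, 6), (7, 5)])
v8: WRITE c=0  (c history now [(1, 2), (8, 0)])
v9: WRITE d=9  (d history now [(4, 3), (6, 10), (9, 9)])
v10: WRITE a=0  (a history now [(2, 6), (7, 5), (10, 0)])
v11: WRITE d=0  (d history now [(4, 3), (6, 10), (9, 9), (11, 0)])
v12: WRITE d=9  (d history now [(4, 3), (6, 10), (9, 9), (11, 0), (12, 9)])
v13: WRITE c=1  (c history now [(1, 2), (8, 0), (13, 1)])
v14: WRITE a=2  (a history now [(2, 6), (7, 5), (10, 0), (14, 2)])
READ a @v7: history=[(2, 6), (7, 5), (10, 0), (14, 2)] -> pick v7 -> 5
READ a @v1: history=[(2, 6), (7, 5), (10, 0), (14, 2)] -> no version <= 1 -> NONE
v15: WRITE a=6  (a history now [(2, 6), (7, 5), (10, 0), (14, 2), (15, 6)])
v16: WRITE d=10  (d history now [(4, 3), (6, 10), (9, 9), (11, 0), (12, 9), (16, 10)])
v17: WRITE b=14  (b history now [(3, 3), (5, 3), (17, 14)])

Answer: 6
3
2
5
NONE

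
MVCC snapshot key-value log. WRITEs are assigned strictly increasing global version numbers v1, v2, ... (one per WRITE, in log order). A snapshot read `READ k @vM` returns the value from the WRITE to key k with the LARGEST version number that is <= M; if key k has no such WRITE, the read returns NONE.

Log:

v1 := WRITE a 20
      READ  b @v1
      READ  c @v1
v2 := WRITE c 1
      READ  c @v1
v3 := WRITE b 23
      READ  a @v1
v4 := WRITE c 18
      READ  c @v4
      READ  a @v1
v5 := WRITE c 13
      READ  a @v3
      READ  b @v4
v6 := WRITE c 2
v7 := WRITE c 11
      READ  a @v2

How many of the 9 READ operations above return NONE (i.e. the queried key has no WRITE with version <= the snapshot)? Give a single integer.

v1: WRITE a=20  (a history now [(1, 20)])
READ b @v1: history=[] -> no version <= 1 -> NONE
READ c @v1: history=[] -> no version <= 1 -> NONE
v2: WRITE c=1  (c history now [(2, 1)])
READ c @v1: history=[(2, 1)] -> no version <= 1 -> NONE
v3: WRITE b=23  (b history now [(3, 23)])
READ a @v1: history=[(1, 20)] -> pick v1 -> 20
v4: WRITE c=18  (c history now [(2, 1), (4, 18)])
READ c @v4: history=[(2, 1), (4, 18)] -> pick v4 -> 18
READ a @v1: history=[(1, 20)] -> pick v1 -> 20
v5: WRITE c=13  (c history now [(2, 1), (4, 18), (5, 13)])
READ a @v3: history=[(1, 20)] -> pick v1 -> 20
READ b @v4: history=[(3, 23)] -> pick v3 -> 23
v6: WRITE c=2  (c history now [(2, 1), (4, 18), (5, 13), (6, 2)])
v7: WRITE c=11  (c history now [(2, 1), (4, 18), (5, 13), (6, 2), (7, 11)])
READ a @v2: history=[(1, 20)] -> pick v1 -> 20
Read results in order: ['NONE', 'NONE', 'NONE', '20', '18', '20', '20', '23', '20']
NONE count = 3

Answer: 3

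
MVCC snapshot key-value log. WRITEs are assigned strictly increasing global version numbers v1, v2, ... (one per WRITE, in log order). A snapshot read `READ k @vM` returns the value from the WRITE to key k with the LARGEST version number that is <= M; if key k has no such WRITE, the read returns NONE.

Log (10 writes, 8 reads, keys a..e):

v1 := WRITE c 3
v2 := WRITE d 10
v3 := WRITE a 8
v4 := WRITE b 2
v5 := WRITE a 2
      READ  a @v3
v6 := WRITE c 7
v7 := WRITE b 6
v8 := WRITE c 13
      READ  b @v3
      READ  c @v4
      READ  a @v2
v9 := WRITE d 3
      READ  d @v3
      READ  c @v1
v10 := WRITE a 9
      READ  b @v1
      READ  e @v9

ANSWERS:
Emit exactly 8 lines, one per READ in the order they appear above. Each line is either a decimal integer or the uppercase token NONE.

Answer: 8
NONE
3
NONE
10
3
NONE
NONE

Derivation:
v1: WRITE c=3  (c history now [(1, 3)])
v2: WRITE d=10  (d history now [(2, 10)])
v3: WRITE a=8  (a history now [(3, 8)])
v4: WRITE b=2  (b history now [(4, 2)])
v5: WRITE a=2  (a history now [(3, 8), (5, 2)])
READ a @v3: history=[(3, 8), (5, 2)] -> pick v3 -> 8
v6: WRITE c=7  (c history now [(1, 3), (6, 7)])
v7: WRITE b=6  (b history now [(4, 2), (7, 6)])
v8: WRITE c=13  (c history now [(1, 3), (6, 7), (8, 13)])
READ b @v3: history=[(4, 2), (7, 6)] -> no version <= 3 -> NONE
READ c @v4: history=[(1, 3), (6, 7), (8, 13)] -> pick v1 -> 3
READ a @v2: history=[(3, 8), (5, 2)] -> no version <= 2 -> NONE
v9: WRITE d=3  (d history now [(2, 10), (9, 3)])
READ d @v3: history=[(2, 10), (9, 3)] -> pick v2 -> 10
READ c @v1: history=[(1, 3), (6, 7), (8, 13)] -> pick v1 -> 3
v10: WRITE a=9  (a history now [(3, 8), (5, 2), (10, 9)])
READ b @v1: history=[(4, 2), (7, 6)] -> no version <= 1 -> NONE
READ e @v9: history=[] -> no version <= 9 -> NONE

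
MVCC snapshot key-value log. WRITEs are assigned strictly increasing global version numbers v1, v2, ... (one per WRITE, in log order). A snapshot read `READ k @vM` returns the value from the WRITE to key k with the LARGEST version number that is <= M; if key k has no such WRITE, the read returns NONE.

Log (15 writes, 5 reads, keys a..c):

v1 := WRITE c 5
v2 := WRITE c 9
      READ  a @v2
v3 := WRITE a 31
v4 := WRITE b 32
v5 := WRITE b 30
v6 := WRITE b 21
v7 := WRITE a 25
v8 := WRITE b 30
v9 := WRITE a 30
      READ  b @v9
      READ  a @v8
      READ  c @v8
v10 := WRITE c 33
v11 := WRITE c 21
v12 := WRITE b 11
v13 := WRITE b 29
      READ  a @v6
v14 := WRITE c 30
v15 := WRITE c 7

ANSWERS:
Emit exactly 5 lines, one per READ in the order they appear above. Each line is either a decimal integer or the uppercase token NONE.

Answer: NONE
30
25
9
31

Derivation:
v1: WRITE c=5  (c history now [(1, 5)])
v2: WRITE c=9  (c history now [(1, 5), (2, 9)])
READ a @v2: history=[] -> no version <= 2 -> NONE
v3: WRITE a=31  (a history now [(3, 31)])
v4: WRITE b=32  (b history now [(4, 32)])
v5: WRITE b=30  (b history now [(4, 32), (5, 30)])
v6: WRITE b=21  (b history now [(4, 32), (5, 30), (6, 21)])
v7: WRITE a=25  (a history now [(3, 31), (7, 25)])
v8: WRITE b=30  (b history now [(4, 32), (5, 30), (6, 21), (8, 30)])
v9: WRITE a=30  (a history now [(3, 31), (7, 25), (9, 30)])
READ b @v9: history=[(4, 32), (5, 30), (6, 21), (8, 30)] -> pick v8 -> 30
READ a @v8: history=[(3, 31), (7, 25), (9, 30)] -> pick v7 -> 25
READ c @v8: history=[(1, 5), (2, 9)] -> pick v2 -> 9
v10: WRITE c=33  (c history now [(1, 5), (2, 9), (10, 33)])
v11: WRITE c=21  (c history now [(1, 5), (2, 9), (10, 33), (11, 21)])
v12: WRITE b=11  (b history now [(4, 32), (5, 30), (6, 21), (8, 30), (12, 11)])
v13: WRITE b=29  (b history now [(4, 32), (5, 30), (6, 21), (8, 30), (12, 11), (13, 29)])
READ a @v6: history=[(3, 31), (7, 25), (9, 30)] -> pick v3 -> 31
v14: WRITE c=30  (c history now [(1, 5), (2, 9), (10, 33), (11, 21), (14, 30)])
v15: WRITE c=7  (c history now [(1, 5), (2, 9), (10, 33), (11, 21), (14, 30), (15, 7)])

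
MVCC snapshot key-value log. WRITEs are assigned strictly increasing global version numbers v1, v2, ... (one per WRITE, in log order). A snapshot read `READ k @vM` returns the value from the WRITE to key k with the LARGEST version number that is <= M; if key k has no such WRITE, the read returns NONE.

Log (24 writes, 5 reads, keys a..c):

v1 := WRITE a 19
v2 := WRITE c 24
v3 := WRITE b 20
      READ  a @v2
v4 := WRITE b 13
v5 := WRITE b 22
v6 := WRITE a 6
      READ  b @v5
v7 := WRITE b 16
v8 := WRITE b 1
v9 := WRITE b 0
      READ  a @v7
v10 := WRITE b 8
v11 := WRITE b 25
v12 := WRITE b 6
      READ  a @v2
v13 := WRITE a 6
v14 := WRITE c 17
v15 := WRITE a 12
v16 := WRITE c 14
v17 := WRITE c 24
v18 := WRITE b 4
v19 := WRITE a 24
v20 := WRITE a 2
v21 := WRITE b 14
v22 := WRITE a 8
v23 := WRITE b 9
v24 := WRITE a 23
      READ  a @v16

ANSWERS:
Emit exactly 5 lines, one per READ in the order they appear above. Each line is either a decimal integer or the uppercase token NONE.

Answer: 19
22
6
19
12

Derivation:
v1: WRITE a=19  (a history now [(1, 19)])
v2: WRITE c=24  (c history now [(2, 24)])
v3: WRITE b=20  (b history now [(3, 20)])
READ a @v2: history=[(1, 19)] -> pick v1 -> 19
v4: WRITE b=13  (b history now [(3, 20), (4, 13)])
v5: WRITE b=22  (b history now [(3, 20), (4, 13), (5, 22)])
v6: WRITE a=6  (a history now [(1, 19), (6, 6)])
READ b @v5: history=[(3, 20), (4, 13), (5, 22)] -> pick v5 -> 22
v7: WRITE b=16  (b history now [(3, 20), (4, 13), (5, 22), (7, 16)])
v8: WRITE b=1  (b history now [(3, 20), (4, 13), (5, 22), (7, 16), (8, 1)])
v9: WRITE b=0  (b history now [(3, 20), (4, 13), (5, 22), (7, 16), (8, 1), (9, 0)])
READ a @v7: history=[(1, 19), (6, 6)] -> pick v6 -> 6
v10: WRITE b=8  (b history now [(3, 20), (4, 13), (5, 22), (7, 16), (8, 1), (9, 0), (10, 8)])
v11: WRITE b=25  (b history now [(3, 20), (4, 13), (5, 22), (7, 16), (8, 1), (9, 0), (10, 8), (11, 25)])
v12: WRITE b=6  (b history now [(3, 20), (4, 13), (5, 22), (7, 16), (8, 1), (9, 0), (10, 8), (11, 25), (12, 6)])
READ a @v2: history=[(1, 19), (6, 6)] -> pick v1 -> 19
v13: WRITE a=6  (a history now [(1, 19), (6, 6), (13, 6)])
v14: WRITE c=17  (c history now [(2, 24), (14, 17)])
v15: WRITE a=12  (a history now [(1, 19), (6, 6), (13, 6), (15, 12)])
v16: WRITE c=14  (c history now [(2, 24), (14, 17), (16, 14)])
v17: WRITE c=24  (c history now [(2, 24), (14, 17), (16, 14), (17, 24)])
v18: WRITE b=4  (b history now [(3, 20), (4, 13), (5, 22), (7, 16), (8, 1), (9, 0), (10, 8), (11, 25), (12, 6), (18, 4)])
v19: WRITE a=24  (a history now [(1, 19), (6, 6), (13, 6), (15, 12), (19, 24)])
v20: WRITE a=2  (a history now [(1, 19), (6, 6), (13, 6), (15, 12), (19, 24), (20, 2)])
v21: WRITE b=14  (b history now [(3, 20), (4, 13), (5, 22), (7, 16), (8, 1), (9, 0), (10, 8), (11, 25), (12, 6), (18, 4), (21, 14)])
v22: WRITE a=8  (a history now [(1, 19), (6, 6), (13, 6), (15, 12), (19, 24), (20, 2), (22, 8)])
v23: WRITE b=9  (b history now [(3, 20), (4, 13), (5, 22), (7, 16), (8, 1), (9, 0), (10, 8), (11, 25), (12, 6), (18, 4), (21, 14), (23, 9)])
v24: WRITE a=23  (a history now [(1, 19), (6, 6), (13, 6), (15, 12), (19, 24), (20, 2), (22, 8), (24, 23)])
READ a @v16: history=[(1, 19), (6, 6), (13, 6), (15, 12), (19, 24), (20, 2), (22, 8), (24, 23)] -> pick v15 -> 12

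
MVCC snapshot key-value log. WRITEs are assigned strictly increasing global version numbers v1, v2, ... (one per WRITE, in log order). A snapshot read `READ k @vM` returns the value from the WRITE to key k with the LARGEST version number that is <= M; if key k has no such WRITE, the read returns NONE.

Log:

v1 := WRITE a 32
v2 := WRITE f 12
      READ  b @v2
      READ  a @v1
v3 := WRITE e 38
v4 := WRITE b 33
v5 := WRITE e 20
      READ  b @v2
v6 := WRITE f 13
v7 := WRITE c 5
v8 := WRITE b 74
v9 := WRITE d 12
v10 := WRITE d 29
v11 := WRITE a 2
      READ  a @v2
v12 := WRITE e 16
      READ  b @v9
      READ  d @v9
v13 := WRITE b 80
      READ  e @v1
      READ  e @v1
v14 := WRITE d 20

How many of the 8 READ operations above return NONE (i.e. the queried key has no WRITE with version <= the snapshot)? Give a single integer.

Answer: 4

Derivation:
v1: WRITE a=32  (a history now [(1, 32)])
v2: WRITE f=12  (f history now [(2, 12)])
READ b @v2: history=[] -> no version <= 2 -> NONE
READ a @v1: history=[(1, 32)] -> pick v1 -> 32
v3: WRITE e=38  (e history now [(3, 38)])
v4: WRITE b=33  (b history now [(4, 33)])
v5: WRITE e=20  (e history now [(3, 38), (5, 20)])
READ b @v2: history=[(4, 33)] -> no version <= 2 -> NONE
v6: WRITE f=13  (f history now [(2, 12), (6, 13)])
v7: WRITE c=5  (c history now [(7, 5)])
v8: WRITE b=74  (b history now [(4, 33), (8, 74)])
v9: WRITE d=12  (d history now [(9, 12)])
v10: WRITE d=29  (d history now [(9, 12), (10, 29)])
v11: WRITE a=2  (a history now [(1, 32), (11, 2)])
READ a @v2: history=[(1, 32), (11, 2)] -> pick v1 -> 32
v12: WRITE e=16  (e history now [(3, 38), (5, 20), (12, 16)])
READ b @v9: history=[(4, 33), (8, 74)] -> pick v8 -> 74
READ d @v9: history=[(9, 12), (10, 29)] -> pick v9 -> 12
v13: WRITE b=80  (b history now [(4, 33), (8, 74), (13, 80)])
READ e @v1: history=[(3, 38), (5, 20), (12, 16)] -> no version <= 1 -> NONE
READ e @v1: history=[(3, 38), (5, 20), (12, 16)] -> no version <= 1 -> NONE
v14: WRITE d=20  (d history now [(9, 12), (10, 29), (14, 20)])
Read results in order: ['NONE', '32', 'NONE', '32', '74', '12', 'NONE', 'NONE']
NONE count = 4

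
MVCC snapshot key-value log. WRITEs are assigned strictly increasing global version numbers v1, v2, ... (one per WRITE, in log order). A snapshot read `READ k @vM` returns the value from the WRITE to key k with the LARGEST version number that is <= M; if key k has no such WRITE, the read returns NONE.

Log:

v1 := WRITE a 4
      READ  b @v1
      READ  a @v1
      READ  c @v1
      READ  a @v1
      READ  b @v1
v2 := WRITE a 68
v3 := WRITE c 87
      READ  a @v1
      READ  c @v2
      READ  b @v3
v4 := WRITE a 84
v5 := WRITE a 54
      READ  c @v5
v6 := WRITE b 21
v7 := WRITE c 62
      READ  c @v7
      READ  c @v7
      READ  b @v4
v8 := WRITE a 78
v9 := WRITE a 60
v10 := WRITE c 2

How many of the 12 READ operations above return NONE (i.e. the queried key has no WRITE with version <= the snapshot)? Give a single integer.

Answer: 6

Derivation:
v1: WRITE a=4  (a history now [(1, 4)])
READ b @v1: history=[] -> no version <= 1 -> NONE
READ a @v1: history=[(1, 4)] -> pick v1 -> 4
READ c @v1: history=[] -> no version <= 1 -> NONE
READ a @v1: history=[(1, 4)] -> pick v1 -> 4
READ b @v1: history=[] -> no version <= 1 -> NONE
v2: WRITE a=68  (a history now [(1, 4), (2, 68)])
v3: WRITE c=87  (c history now [(3, 87)])
READ a @v1: history=[(1, 4), (2, 68)] -> pick v1 -> 4
READ c @v2: history=[(3, 87)] -> no version <= 2 -> NONE
READ b @v3: history=[] -> no version <= 3 -> NONE
v4: WRITE a=84  (a history now [(1, 4), (2, 68), (4, 84)])
v5: WRITE a=54  (a history now [(1, 4), (2, 68), (4, 84), (5, 54)])
READ c @v5: history=[(3, 87)] -> pick v3 -> 87
v6: WRITE b=21  (b history now [(6, 21)])
v7: WRITE c=62  (c history now [(3, 87), (7, 62)])
READ c @v7: history=[(3, 87), (7, 62)] -> pick v7 -> 62
READ c @v7: history=[(3, 87), (7, 62)] -> pick v7 -> 62
READ b @v4: history=[(6, 21)] -> no version <= 4 -> NONE
v8: WRITE a=78  (a history now [(1, 4), (2, 68), (4, 84), (5, 54), (8, 78)])
v9: WRITE a=60  (a history now [(1, 4), (2, 68), (4, 84), (5, 54), (8, 78), (9, 60)])
v10: WRITE c=2  (c history now [(3, 87), (7, 62), (10, 2)])
Read results in order: ['NONE', '4', 'NONE', '4', 'NONE', '4', 'NONE', 'NONE', '87', '62', '62', 'NONE']
NONE count = 6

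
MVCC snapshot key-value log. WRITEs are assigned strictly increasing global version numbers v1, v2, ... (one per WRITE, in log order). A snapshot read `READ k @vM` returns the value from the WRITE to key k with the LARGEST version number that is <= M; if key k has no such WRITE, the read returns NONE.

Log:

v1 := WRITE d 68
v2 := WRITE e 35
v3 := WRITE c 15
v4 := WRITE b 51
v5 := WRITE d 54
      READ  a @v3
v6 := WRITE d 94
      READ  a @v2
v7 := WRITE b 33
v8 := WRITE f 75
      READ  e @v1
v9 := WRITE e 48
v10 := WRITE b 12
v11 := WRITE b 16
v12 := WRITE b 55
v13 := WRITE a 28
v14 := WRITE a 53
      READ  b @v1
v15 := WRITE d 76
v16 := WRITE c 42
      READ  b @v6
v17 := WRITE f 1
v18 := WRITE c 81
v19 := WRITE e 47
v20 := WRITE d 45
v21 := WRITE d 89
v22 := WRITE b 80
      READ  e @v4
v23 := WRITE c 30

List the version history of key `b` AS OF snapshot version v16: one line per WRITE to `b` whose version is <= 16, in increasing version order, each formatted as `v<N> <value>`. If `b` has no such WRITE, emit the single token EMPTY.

Scan writes for key=b with version <= 16:
  v1 WRITE d 68 -> skip
  v2 WRITE e 35 -> skip
  v3 WRITE c 15 -> skip
  v4 WRITE b 51 -> keep
  v5 WRITE d 54 -> skip
  v6 WRITE d 94 -> skip
  v7 WRITE b 33 -> keep
  v8 WRITE f 75 -> skip
  v9 WRITE e 48 -> skip
  v10 WRITE b 12 -> keep
  v11 WRITE b 16 -> keep
  v12 WRITE b 55 -> keep
  v13 WRITE a 28 -> skip
  v14 WRITE a 53 -> skip
  v15 WRITE d 76 -> skip
  v16 WRITE c 42 -> skip
  v17 WRITE f 1 -> skip
  v18 WRITE c 81 -> skip
  v19 WRITE e 47 -> skip
  v20 WRITE d 45 -> skip
  v21 WRITE d 89 -> skip
  v22 WRITE b 80 -> drop (> snap)
  v23 WRITE c 30 -> skip
Collected: [(4, 51), (7, 33), (10, 12), (11, 16), (12, 55)]

Answer: v4 51
v7 33
v10 12
v11 16
v12 55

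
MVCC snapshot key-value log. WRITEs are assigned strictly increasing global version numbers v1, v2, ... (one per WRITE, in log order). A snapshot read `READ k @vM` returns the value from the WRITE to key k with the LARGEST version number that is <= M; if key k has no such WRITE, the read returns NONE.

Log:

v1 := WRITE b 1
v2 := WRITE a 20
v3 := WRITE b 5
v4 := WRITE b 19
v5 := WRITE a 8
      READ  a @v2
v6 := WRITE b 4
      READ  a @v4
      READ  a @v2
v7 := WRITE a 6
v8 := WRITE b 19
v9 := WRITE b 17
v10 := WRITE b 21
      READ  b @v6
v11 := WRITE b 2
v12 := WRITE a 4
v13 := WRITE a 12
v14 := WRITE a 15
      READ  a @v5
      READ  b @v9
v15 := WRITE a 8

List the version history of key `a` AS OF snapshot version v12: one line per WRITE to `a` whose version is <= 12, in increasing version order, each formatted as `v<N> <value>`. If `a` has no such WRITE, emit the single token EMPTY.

Answer: v2 20
v5 8
v7 6
v12 4

Derivation:
Scan writes for key=a with version <= 12:
  v1 WRITE b 1 -> skip
  v2 WRITE a 20 -> keep
  v3 WRITE b 5 -> skip
  v4 WRITE b 19 -> skip
  v5 WRITE a 8 -> keep
  v6 WRITE b 4 -> skip
  v7 WRITE a 6 -> keep
  v8 WRITE b 19 -> skip
  v9 WRITE b 17 -> skip
  v10 WRITE b 21 -> skip
  v11 WRITE b 2 -> skip
  v12 WRITE a 4 -> keep
  v13 WRITE a 12 -> drop (> snap)
  v14 WRITE a 15 -> drop (> snap)
  v15 WRITE a 8 -> drop (> snap)
Collected: [(2, 20), (5, 8), (7, 6), (12, 4)]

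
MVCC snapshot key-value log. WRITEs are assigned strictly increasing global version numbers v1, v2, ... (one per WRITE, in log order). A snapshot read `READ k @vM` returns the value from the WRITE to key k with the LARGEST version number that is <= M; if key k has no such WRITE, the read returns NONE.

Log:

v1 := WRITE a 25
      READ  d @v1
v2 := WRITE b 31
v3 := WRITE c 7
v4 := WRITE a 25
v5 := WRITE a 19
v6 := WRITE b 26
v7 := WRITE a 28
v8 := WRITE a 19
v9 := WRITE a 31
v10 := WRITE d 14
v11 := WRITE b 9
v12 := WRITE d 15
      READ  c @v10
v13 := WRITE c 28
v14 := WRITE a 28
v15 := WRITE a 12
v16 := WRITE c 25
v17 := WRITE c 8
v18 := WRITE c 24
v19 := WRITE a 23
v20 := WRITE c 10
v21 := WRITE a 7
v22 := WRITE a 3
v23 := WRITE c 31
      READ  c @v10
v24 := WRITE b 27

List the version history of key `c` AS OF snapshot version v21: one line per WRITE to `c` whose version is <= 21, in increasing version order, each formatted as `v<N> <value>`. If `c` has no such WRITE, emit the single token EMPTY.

Scan writes for key=c with version <= 21:
  v1 WRITE a 25 -> skip
  v2 WRITE b 31 -> skip
  v3 WRITE c 7 -> keep
  v4 WRITE a 25 -> skip
  v5 WRITE a 19 -> skip
  v6 WRITE b 26 -> skip
  v7 WRITE a 28 -> skip
  v8 WRITE a 19 -> skip
  v9 WRITE a 31 -> skip
  v10 WRITE d 14 -> skip
  v11 WRITE b 9 -> skip
  v12 WRITE d 15 -> skip
  v13 WRITE c 28 -> keep
  v14 WRITE a 28 -> skip
  v15 WRITE a 12 -> skip
  v16 WRITE c 25 -> keep
  v17 WRITE c 8 -> keep
  v18 WRITE c 24 -> keep
  v19 WRITE a 23 -> skip
  v20 WRITE c 10 -> keep
  v21 WRITE a 7 -> skip
  v22 WRITE a 3 -> skip
  v23 WRITE c 31 -> drop (> snap)
  v24 WRITE b 27 -> skip
Collected: [(3, 7), (13, 28), (16, 25), (17, 8), (18, 24), (20, 10)]

Answer: v3 7
v13 28
v16 25
v17 8
v18 24
v20 10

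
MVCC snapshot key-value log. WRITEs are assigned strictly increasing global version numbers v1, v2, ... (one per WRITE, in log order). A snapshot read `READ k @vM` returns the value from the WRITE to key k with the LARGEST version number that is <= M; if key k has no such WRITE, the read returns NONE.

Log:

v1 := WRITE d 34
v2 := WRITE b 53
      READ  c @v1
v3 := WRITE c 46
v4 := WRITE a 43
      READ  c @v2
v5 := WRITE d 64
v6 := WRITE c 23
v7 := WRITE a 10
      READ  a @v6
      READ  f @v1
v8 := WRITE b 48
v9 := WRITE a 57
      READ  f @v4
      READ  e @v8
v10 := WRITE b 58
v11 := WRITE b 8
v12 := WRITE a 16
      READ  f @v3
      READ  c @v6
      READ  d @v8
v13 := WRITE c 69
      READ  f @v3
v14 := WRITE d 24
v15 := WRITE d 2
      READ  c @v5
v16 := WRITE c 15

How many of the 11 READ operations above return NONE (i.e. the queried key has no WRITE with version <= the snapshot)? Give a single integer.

v1: WRITE d=34  (d history now [(1, 34)])
v2: WRITE b=53  (b history now [(2, 53)])
READ c @v1: history=[] -> no version <= 1 -> NONE
v3: WRITE c=46  (c history now [(3, 46)])
v4: WRITE a=43  (a history now [(4, 43)])
READ c @v2: history=[(3, 46)] -> no version <= 2 -> NONE
v5: WRITE d=64  (d history now [(1, 34), (5, 64)])
v6: WRITE c=23  (c history now [(3, 46), (6, 23)])
v7: WRITE a=10  (a history now [(4, 43), (7, 10)])
READ a @v6: history=[(4, 43), (7, 10)] -> pick v4 -> 43
READ f @v1: history=[] -> no version <= 1 -> NONE
v8: WRITE b=48  (b history now [(2, 53), (8, 48)])
v9: WRITE a=57  (a history now [(4, 43), (7, 10), (9, 57)])
READ f @v4: history=[] -> no version <= 4 -> NONE
READ e @v8: history=[] -> no version <= 8 -> NONE
v10: WRITE b=58  (b history now [(2, 53), (8, 48), (10, 58)])
v11: WRITE b=8  (b history now [(2, 53), (8, 48), (10, 58), (11, 8)])
v12: WRITE a=16  (a history now [(4, 43), (7, 10), (9, 57), (12, 16)])
READ f @v3: history=[] -> no version <= 3 -> NONE
READ c @v6: history=[(3, 46), (6, 23)] -> pick v6 -> 23
READ d @v8: history=[(1, 34), (5, 64)] -> pick v5 -> 64
v13: WRITE c=69  (c history now [(3, 46), (6, 23), (13, 69)])
READ f @v3: history=[] -> no version <= 3 -> NONE
v14: WRITE d=24  (d history now [(1, 34), (5, 64), (14, 24)])
v15: WRITE d=2  (d history now [(1, 34), (5, 64), (14, 24), (15, 2)])
READ c @v5: history=[(3, 46), (6, 23), (13, 69)] -> pick v3 -> 46
v16: WRITE c=15  (c history now [(3, 46), (6, 23), (13, 69), (16, 15)])
Read results in order: ['NONE', 'NONE', '43', 'NONE', 'NONE', 'NONE', 'NONE', '23', '64', 'NONE', '46']
NONE count = 7

Answer: 7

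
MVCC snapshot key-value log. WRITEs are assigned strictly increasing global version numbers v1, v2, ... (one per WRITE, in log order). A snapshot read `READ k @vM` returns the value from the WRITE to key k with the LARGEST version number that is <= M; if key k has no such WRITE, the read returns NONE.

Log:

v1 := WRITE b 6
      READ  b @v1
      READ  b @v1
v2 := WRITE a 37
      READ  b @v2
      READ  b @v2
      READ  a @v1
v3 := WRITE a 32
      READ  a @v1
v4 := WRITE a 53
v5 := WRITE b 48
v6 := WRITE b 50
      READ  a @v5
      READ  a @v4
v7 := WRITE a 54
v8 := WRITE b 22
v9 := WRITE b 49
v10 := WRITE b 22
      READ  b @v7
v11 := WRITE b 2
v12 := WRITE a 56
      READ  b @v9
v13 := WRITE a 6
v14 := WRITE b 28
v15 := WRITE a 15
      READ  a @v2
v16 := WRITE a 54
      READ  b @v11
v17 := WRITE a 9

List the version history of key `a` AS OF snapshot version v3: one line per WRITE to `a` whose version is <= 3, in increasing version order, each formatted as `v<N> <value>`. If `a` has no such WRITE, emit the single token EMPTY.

Answer: v2 37
v3 32

Derivation:
Scan writes for key=a with version <= 3:
  v1 WRITE b 6 -> skip
  v2 WRITE a 37 -> keep
  v3 WRITE a 32 -> keep
  v4 WRITE a 53 -> drop (> snap)
  v5 WRITE b 48 -> skip
  v6 WRITE b 50 -> skip
  v7 WRITE a 54 -> drop (> snap)
  v8 WRITE b 22 -> skip
  v9 WRITE b 49 -> skip
  v10 WRITE b 22 -> skip
  v11 WRITE b 2 -> skip
  v12 WRITE a 56 -> drop (> snap)
  v13 WRITE a 6 -> drop (> snap)
  v14 WRITE b 28 -> skip
  v15 WRITE a 15 -> drop (> snap)
  v16 WRITE a 54 -> drop (> snap)
  v17 WRITE a 9 -> drop (> snap)
Collected: [(2, 37), (3, 32)]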